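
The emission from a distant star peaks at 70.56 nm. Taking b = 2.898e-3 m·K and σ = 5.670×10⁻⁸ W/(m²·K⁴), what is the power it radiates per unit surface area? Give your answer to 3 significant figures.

I ≈ 1.61×10¹¹ W/m²

Wien's law: T = b/λ_max = 2.898×10⁻³/7.056×10⁻⁸ = 41071.4 K.
Then I = σT⁴ = 5.670×10⁻⁸×(41071.4)⁴ = 1.61×10¹¹ W/m².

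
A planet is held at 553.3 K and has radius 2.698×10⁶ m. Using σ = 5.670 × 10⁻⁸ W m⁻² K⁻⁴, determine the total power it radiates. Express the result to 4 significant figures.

P ≈ 4.861×10¹⁷ W

Surface area A = 4πR² = 4π(2.698×10⁶ m)² = 9.14732×10¹³ m².
P = σAT⁴ = 5.670×10⁻⁸ × 9.14732×10¹³ × (553.3)⁴ = 4.861×10¹⁷ W.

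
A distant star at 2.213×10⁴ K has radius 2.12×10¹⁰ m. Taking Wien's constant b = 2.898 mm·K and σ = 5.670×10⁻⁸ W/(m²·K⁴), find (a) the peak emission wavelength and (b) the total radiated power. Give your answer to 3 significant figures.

λ_max ≈ 131 nm; P ≈ 7.68×10³¹ W

(a) λ_max = b/T = 2.898×10⁻³/2.213×10⁴ = 1.310×10⁻⁷ m = 131 nm.
Surface area A = 4πR² = 4π(2.12×10¹⁰ m)² = 5.64783×10²¹ m².
(b) P = σAT⁴ = 5.670×10⁻⁸×5.64783×10²¹×(2.213×10⁴)⁴ = 7.68×10³¹ W.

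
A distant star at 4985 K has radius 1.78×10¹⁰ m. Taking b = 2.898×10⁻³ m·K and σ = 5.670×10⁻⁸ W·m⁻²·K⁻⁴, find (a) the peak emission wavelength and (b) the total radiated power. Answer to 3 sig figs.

λ_max ≈ 581 nm; P ≈ 1.39×10²⁹ W

(a) λ_max = b/T = 2.898×10⁻³/4985 = 5.813×10⁻⁷ m = 581 nm.
Surface area A = 4πR² = 4π(1.78×10¹⁰ m)² = 3.98153×10²¹ m².
(b) P = σAT⁴ = 5.670×10⁻⁸×3.98153×10²¹×(4985)⁴ = 1.39×10²⁹ W.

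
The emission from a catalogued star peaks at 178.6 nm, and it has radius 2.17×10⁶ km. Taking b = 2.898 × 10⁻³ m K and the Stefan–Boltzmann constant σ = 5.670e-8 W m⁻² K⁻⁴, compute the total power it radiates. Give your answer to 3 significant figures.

P ≈ 2.33×10²⁹ W

Wien's law: T = b/λ_max = 2.898×10⁻³/1.786×10⁻⁷ = 16226.2 K.
Surface area A = 4πR² = 4π(2.17×10⁹ m)² = 5.91738×10¹⁹ m².
Then P = σAT⁴ = 5.670×10⁻⁸×5.91738×10¹⁹×(16226.2)⁴ = 2.33×10²⁹ W.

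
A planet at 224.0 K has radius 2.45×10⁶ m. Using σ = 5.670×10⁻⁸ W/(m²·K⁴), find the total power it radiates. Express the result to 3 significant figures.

Surface area A = 4πR² = 4π(2.45×10⁶ m)² = 7.54296×10¹³ m².
P = σAT⁴ = 5.670×10⁻⁸ × 7.54296×10¹³ × (224.0)⁴ = 1.08×10¹⁶ W.

P ≈ 1.08×10¹⁶ W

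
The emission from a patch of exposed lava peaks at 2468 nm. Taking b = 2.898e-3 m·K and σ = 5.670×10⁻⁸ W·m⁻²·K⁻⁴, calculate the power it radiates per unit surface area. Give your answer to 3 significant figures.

I ≈ 1.08×10⁵ W/m²

Wien's law: T = b/λ_max = 2.898×10⁻³/2.468×10⁻⁶ = 1174.23 K.
Then I = σT⁴ = 5.670×10⁻⁸×(1174.23)⁴ = 1.08×10⁵ W/m².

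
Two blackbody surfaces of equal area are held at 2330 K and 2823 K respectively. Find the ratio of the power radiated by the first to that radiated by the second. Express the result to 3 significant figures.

P₁/P₂ ≈ 0.464

With equal areas, P₁/P₂ = (T₁/T₂)⁴ = (2330/2823)⁴ = 0.464.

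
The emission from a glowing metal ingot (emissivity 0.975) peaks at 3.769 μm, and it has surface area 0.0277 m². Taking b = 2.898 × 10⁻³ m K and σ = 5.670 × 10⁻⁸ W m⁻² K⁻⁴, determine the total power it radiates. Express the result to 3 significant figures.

P ≈ 535 W

Wien's law: T = b/λ_max = 2.898×10⁻³/3.769×10⁻⁶ = 768.904 K.
Area A = 0.0277 m².
Then P = εσAT⁴ = 0.975×5.670×10⁻⁸×0.0277×(768.904)⁴ = 535 W.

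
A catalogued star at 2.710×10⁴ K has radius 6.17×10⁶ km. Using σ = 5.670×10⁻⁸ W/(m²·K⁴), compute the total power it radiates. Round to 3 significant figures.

P ≈ 1.46×10³¹ W

Surface area A = 4πR² = 4π(6.17×10⁹ m)² = 4.78388×10²⁰ m².
P = σAT⁴ = 5.670×10⁻⁸ × 4.78388×10²⁰ × (2.710×10⁴)⁴ = 1.46×10³¹ W.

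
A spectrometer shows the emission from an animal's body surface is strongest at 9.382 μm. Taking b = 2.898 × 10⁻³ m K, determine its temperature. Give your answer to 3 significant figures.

T ≈ 309 K

Wien's law gives T = b/λ_max = (2.898×10⁻³ m·K)/(9.382×10⁻⁶ m) = 309 K.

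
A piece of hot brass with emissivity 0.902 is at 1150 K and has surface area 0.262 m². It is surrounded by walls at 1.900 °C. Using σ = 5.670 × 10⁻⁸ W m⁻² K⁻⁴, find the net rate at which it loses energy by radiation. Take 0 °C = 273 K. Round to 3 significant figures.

Surroundings: T = 1.900 °C + 273 = 274.900 K.
Area A = 0.262 m².
Net radiated power P_net = εσA(T⁴ − T₀⁴) = 0.902×5.670×10⁻⁸×0.262×(1150⁴ − 274.900⁴).
T⁴ − T₀⁴ = 1.74901×10¹² − 5.71083×10⁹ = 1.74330×10¹² K⁴, so P_net = 2.34×10⁴ W.

Net loss ≈ 2.34×10⁴ W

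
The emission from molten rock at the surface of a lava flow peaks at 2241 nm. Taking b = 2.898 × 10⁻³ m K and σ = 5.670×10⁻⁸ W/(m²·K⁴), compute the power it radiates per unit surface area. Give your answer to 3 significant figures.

I ≈ 1.59×10⁵ W/m²

Wien's law: T = b/λ_max = 2.898×10⁻³/2.241×10⁻⁶ = 1293.17 K.
Then I = σT⁴ = 5.670×10⁻⁸×(1293.17)⁴ = 1.59×10⁵ W/m².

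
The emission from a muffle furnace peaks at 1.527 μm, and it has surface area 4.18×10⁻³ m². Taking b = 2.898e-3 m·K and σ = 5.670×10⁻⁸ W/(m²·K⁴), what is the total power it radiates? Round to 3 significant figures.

P ≈ 3.07×10³ W

Wien's law: T = b/λ_max = 2.898×10⁻³/1.527×10⁻⁶ = 1897.84 K.
Area A = 4.18×10⁻³ m².
Then P = σAT⁴ = 5.670×10⁻⁸×4.18×10⁻³×(1897.84)⁴ = 3.07×10³ W.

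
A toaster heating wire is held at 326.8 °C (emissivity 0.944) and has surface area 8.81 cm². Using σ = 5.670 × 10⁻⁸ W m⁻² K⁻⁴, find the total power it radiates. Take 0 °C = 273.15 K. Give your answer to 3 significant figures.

T = 326.8 °C + 273.15 = 599.95 K.
Area A = 8.81 cm² = 8.81×10⁻⁴ m².
P = εσAT⁴ = 0.944 × 5.670×10⁻⁸ × 8.81×10⁻⁴ × (599.95)⁴ = 6.11 W.

P ≈ 6.11 W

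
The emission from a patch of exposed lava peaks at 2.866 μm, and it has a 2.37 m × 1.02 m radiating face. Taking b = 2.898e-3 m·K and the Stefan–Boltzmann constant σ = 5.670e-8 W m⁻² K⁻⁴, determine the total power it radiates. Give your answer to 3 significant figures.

P ≈ 1.43×10⁵ W

Wien's law: T = b/λ_max = 2.898×10⁻³/2.866×10⁻⁶ = 1011.17 K.
Area A = 2.37 × 1.02 = 2.4174 m².
Then P = σAT⁴ = 5.670×10⁻⁸×2.4174×(1011.17)⁴ = 1.43×10⁵ W.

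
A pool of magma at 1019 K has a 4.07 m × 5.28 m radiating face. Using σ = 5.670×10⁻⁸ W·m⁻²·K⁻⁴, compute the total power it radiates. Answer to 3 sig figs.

P ≈ 1.31×10⁶ W

Area A = 4.07 × 5.28 = 21.4896 m².
P = σAT⁴ = 5.670×10⁻⁸ × 21.4896 × (1019)⁴ = 1.31×10⁶ W.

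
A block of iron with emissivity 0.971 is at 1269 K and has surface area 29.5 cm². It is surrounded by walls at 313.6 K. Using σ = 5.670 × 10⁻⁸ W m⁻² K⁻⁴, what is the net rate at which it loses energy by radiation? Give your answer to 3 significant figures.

Net loss ≈ 420 W

Area A = 29.5 cm² = 2.95×10⁻³ m².
Net radiated power P_net = εσA(T⁴ − T₀⁴) = 0.971×5.670×10⁻⁸×2.95×10⁻³×(1269⁴ − 313.6⁴).
T⁴ − T₀⁴ = 2.59326×10¹² − 9.67173×10⁹ = 2.58359×10¹² K⁴, so P_net = 420 W.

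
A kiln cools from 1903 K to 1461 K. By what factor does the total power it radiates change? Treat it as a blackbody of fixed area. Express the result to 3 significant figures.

P₂/P₁ ≈ 0.347

P ∝ T⁴, so P₂/P₁ = (T₂/T₁)⁴ = (1461/1903)⁴ = (0.767735)⁴ = 0.347.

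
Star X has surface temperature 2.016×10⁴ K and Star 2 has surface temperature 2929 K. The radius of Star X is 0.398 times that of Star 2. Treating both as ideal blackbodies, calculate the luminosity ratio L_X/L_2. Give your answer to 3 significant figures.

L ∝ R²T⁴, so L_X/L_2 = (R_X/R_2)²(T_X/T_2)⁴ = (0.398)² × (2.016×10⁴/2929)⁴ = 0.158404 × 2244.32 = 356.

L_X/L_2 ≈ 356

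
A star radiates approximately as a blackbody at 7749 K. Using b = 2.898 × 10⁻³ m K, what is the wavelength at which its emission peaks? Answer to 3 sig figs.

Wien's displacement law: λ_max = b/T = (2.898×10⁻³ m·K)/(7749 K) = 3.740×10⁻⁷ m.
That is 374 nm, in the ultraviolet range.

λ_max ≈ 374 nm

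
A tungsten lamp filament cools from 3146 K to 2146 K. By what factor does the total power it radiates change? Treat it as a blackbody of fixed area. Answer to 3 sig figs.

P₂/P₁ ≈ 0.217

P ∝ T⁴, so P₂/P₁ = (T₂/T₁)⁴ = (2146/3146)⁴ = (0.682136)⁴ = 0.217.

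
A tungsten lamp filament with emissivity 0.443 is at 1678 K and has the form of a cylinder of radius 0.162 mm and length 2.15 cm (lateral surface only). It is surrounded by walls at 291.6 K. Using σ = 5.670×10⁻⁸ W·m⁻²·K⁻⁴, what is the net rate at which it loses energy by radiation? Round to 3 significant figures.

Lateral area A = 2πrL = 2π×1.62×10⁻⁴×0.0215 = 2.18843×10⁻⁵ m².
Net radiated power P_net = εσA(T⁴ − T₀⁴) = 0.443×5.670×10⁻⁸×2.18843×10⁻⁵×(1678⁴ − 291.6⁴).
T⁴ − T₀⁴ = 7.92808×10¹² − 7.23020×10⁹ = 7.92085×10¹² K⁴, so P_net = 4.35 W.

Net loss ≈ 4.35 W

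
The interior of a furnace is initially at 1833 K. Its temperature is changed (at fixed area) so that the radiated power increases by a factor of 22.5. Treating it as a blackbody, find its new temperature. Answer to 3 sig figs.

P ∝ T⁴, so T₂/T₁ = (P₂/P₁)^(1/4) = (22.5)^(1/4) = 2.17794.
T₂ = 1833 × 2.17794 = 3.99×10³ K.

T₂ ≈ 3.99×10³ K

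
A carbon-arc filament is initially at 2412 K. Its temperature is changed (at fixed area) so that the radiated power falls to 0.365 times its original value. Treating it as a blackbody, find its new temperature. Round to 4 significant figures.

T₂ ≈ 1875 K

P ∝ T⁴, so T₂/T₁ = (P₂/P₁)^(1/4) = (0.365)^(1/4) = 0.777272.
T₂ = 2412 × 0.777272 = 1875 K.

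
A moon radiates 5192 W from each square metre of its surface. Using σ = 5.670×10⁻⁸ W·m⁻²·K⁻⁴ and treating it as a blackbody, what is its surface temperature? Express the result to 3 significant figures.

T ≈ 550 K

I = σT⁴, so T = (I/σ)^(1/4) = (5192/(5.670×10⁻⁸))^(1/4) = 550 K.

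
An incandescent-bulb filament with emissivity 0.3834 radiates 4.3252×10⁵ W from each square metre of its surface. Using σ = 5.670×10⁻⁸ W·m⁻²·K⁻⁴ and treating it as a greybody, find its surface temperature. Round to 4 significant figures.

T ≈ 2112 K

I = εσT⁴, so T = (I/εσ)^(1/4) = (4.3252×10⁵/(0.3834×5.670×10⁻⁸))^(1/4) = 2112 K.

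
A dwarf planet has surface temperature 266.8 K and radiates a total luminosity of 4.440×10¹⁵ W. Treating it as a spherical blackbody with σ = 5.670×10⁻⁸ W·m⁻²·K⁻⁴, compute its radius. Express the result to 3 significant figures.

R ≈ 1.11×10⁶ m

L = 4πR²σT⁴ ⇒ R = √(L/(4πσT⁴)).
σT⁴ = 287.294 W/m², so R = √(4.440×10¹⁵/(4π×287.294)) = 1.11×10⁶ m.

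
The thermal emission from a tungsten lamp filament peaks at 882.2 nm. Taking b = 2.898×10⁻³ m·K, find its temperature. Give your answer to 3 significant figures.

Wien's law gives T = b/λ_max = (2.898×10⁻³ m·K)/(8.822×10⁻⁷ m) = 3.28×10³ K.

T ≈ 3.28×10³ K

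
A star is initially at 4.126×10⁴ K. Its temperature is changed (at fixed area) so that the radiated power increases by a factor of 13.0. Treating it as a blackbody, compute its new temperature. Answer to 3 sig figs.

T₂ ≈ 7.83×10⁴ K

P ∝ T⁴, so T₂/T₁ = (P₂/P₁)^(1/4) = (13.0)^(1/4) = 1.89883.
T₂ = 4.126×10⁴ × 1.89883 = 7.83×10⁴ K.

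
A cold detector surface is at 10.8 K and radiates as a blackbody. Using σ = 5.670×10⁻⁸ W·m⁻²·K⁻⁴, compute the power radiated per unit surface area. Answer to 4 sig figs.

I ≈ 7.714×10⁻⁴ W/m²

Stefan–Boltzmann: I = σT⁴ = 5.670×10⁻⁸ × (10.8)⁴ = 7.714×10⁻⁴ W/m².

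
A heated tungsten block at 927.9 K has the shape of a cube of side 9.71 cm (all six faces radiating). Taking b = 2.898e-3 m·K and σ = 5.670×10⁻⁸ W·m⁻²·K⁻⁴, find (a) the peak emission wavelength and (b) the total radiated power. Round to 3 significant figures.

λ_max ≈ 3.12 μm; P ≈ 2.38×10³ W

(a) λ_max = b/T = 2.898×10⁻³/927.9 = 3.123×10⁻⁶ m = 3.12 μm.
Area A = 6s² = 6×(0.0971 m)² = 0.0565705 m².
(b) P = σAT⁴ = 5.670×10⁻⁸×0.0565705×(927.9)⁴ = 2.38×10³ W.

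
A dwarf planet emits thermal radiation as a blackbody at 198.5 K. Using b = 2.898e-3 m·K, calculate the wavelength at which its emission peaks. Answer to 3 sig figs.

Wien's displacement law: λ_max = b/T = (2.898×10⁻³ m·K)/(198.5 K) = 1.460×10⁻⁵ m.
That is 14.6 μm, in the infrared range.

λ_max ≈ 14.6 μm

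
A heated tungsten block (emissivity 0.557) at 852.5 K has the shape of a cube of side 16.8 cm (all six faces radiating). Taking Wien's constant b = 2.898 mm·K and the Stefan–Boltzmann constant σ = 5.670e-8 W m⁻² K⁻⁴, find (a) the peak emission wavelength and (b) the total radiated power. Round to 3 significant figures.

(a) λ_max = b/T = 2.898×10⁻³/852.5 = 3.399×10⁻⁶ m = 3.40 μm.
Area A = 6s² = 6×(0.168 m)² = 0.169344 m².
(b) P = εσAT⁴ = 0.557×5.670×10⁻⁸×0.169344×(852.5)⁴ = 2.82×10³ W.

λ_max ≈ 3.40 μm; P ≈ 2.82×10³ W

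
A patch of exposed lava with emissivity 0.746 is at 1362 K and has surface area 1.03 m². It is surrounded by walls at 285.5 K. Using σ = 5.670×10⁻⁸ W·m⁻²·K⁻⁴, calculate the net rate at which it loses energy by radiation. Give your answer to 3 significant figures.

Area A = 1.03 m².
Net radiated power P_net = εσA(T⁴ − T₀⁴) = 0.746×5.670×10⁻⁸×1.03×(1362⁴ − 285.5⁴).
T⁴ − T₀⁴ = 3.44119×10¹² − 6.64392×10⁹ = 3.43455×10¹² K⁴, so P_net = 1.50×10⁵ W.

Net loss ≈ 1.50×10⁵ W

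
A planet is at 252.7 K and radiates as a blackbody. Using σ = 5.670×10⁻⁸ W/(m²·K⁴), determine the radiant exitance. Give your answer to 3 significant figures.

Stefan–Boltzmann: I = σT⁴ = 5.670×10⁻⁸ × (252.7)⁴ = 231 W/m².

I ≈ 231 W/m²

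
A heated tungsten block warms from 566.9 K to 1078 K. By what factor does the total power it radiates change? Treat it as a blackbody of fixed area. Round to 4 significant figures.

P₂/P₁ ≈ 13.08

P ∝ T⁴, so P₂/P₁ = (T₂/T₁)⁴ = (1078/566.9)⁴ = (1.90157)⁴ = 13.08.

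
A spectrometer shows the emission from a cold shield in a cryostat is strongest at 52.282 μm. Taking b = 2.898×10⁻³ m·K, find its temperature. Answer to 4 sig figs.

Wien's law gives T = b/λ_max = (2.898×10⁻³ m·K)/(5.2282×10⁻⁵ m) = 55.43 K.

T ≈ 55.43 K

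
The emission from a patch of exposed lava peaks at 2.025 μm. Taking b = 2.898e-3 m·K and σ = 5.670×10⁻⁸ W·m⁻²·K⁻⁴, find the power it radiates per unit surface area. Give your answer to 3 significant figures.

Wien's law: T = b/λ_max = 2.898×10⁻³/2.025×10⁻⁶ = 1431.11 K.
Then I = σT⁴ = 5.670×10⁻⁸×(1431.11)⁴ = 2.38×10⁵ W/m².

I ≈ 2.38×10⁵ W/m²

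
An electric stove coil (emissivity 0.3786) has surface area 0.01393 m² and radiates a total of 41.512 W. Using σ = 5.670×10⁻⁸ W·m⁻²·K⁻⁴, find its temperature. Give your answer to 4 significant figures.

Area A = 0.01393 m².
P = εσAT⁴ ⇒ T = (P/(εσA))^(1/4) = (41.512/(0.3786×5.670×10⁻⁸×0.01393))^(1/4) = 610.4 K.

T ≈ 610.4 K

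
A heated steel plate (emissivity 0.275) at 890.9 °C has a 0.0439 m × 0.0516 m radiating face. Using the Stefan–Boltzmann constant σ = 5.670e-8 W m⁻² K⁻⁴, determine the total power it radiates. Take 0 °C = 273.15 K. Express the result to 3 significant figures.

T = 890.9 °C + 273.15 = 1164.05 K.
Area A = 0.0439 × 0.0516 = 2.26524×10⁻³ m².
P = εσAT⁴ = 0.275 × 5.670×10⁻⁸ × 2.26524×10⁻³ × (1164.05)⁴ = 64.9 W.

P ≈ 64.9 W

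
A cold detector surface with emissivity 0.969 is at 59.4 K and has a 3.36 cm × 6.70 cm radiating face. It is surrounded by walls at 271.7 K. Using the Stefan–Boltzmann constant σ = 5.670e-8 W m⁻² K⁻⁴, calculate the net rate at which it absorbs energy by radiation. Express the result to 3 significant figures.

Area A = 0.0336 × 0.0670 = 2.2512×10⁻³ m².
Net radiated power P_net = εσA(T⁴ − T₀⁴) = 0.969×5.670×10⁻⁸×2.2512×10⁻³×(59.4⁴ − 271.7⁴).
T⁴ − T₀⁴ = 1.24493×10⁷ − 5.44952×10⁹ = -5.43707×10⁹ K⁴, so P_net = -0.672 W — negative, meaning a net gain of 0.672 W.

Net gain ≈ 0.672 W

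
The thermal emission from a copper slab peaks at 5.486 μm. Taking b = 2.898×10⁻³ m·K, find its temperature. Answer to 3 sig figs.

T ≈ 528 K

Wien's law gives T = b/λ_max = (2.898×10⁻³ m·K)/(5.486×10⁻⁶ m) = 528 K.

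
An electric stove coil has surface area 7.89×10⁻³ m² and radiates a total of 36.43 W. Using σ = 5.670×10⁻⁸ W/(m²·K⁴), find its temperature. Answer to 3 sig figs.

Area A = 7.89×10⁻³ m².
P = σAT⁴ ⇒ T = (P/(σA))^(1/4) = (36.43/(5.670×10⁻⁸×7.89×10⁻³))^(1/4) = 534 K.

T ≈ 534 K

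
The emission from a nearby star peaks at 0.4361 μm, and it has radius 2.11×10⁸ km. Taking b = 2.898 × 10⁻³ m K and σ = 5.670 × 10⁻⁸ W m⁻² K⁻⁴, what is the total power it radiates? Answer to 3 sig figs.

Wien's law: T = b/λ_max = 2.898×10⁻³/4.361×10⁻⁷ = 6645.26 K.
Surface area A = 4πR² = 4π(2.11×10¹¹ m)² = 5.59467×10²³ m².
Then P = σAT⁴ = 5.670×10⁻⁸×5.59467×10²³×(6645.26)⁴ = 6.19×10³¹ W.

P ≈ 6.19×10³¹ W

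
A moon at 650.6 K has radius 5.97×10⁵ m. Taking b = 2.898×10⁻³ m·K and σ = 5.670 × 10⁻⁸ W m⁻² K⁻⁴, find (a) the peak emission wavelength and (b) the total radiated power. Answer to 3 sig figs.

λ_max ≈ 4.45 μm; P ≈ 4.55×10¹⁶ W

(a) λ_max = b/T = 2.898×10⁻³/650.6 = 4.454×10⁻⁶ m = 4.45 μm.
Surface area A = 4πR² = 4π(5.97×10⁵ m)² = 4.47877×10¹² m².
(b) P = σAT⁴ = 5.670×10⁻⁸×4.47877×10¹²×(650.6)⁴ = 4.55×10¹⁶ W.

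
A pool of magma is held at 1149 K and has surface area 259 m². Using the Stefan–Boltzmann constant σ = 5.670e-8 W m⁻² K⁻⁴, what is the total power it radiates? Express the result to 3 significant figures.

Area A = 259 m².
P = σAT⁴ = 5.670×10⁻⁸ × 259 × (1149)⁴ = 2.56×10⁷ W.

P ≈ 2.56×10⁷ W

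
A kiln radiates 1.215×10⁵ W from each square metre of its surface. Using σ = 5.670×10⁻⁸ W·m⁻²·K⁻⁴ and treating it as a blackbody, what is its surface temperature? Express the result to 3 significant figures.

T ≈ 1.21×10³ K

I = σT⁴, so T = (I/σ)^(1/4) = (1.215×10⁵/(5.670×10⁻⁸))^(1/4) = 1.21×10³ K.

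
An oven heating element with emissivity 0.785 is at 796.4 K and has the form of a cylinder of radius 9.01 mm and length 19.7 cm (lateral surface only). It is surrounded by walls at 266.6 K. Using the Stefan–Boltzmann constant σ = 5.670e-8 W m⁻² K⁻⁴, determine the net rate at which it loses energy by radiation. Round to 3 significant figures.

Lateral area A = 2πrL = 2π×9.01×10⁻³×0.197 = 0.0111525 m².
Net radiated power P_net = εσA(T⁴ − T₀⁴) = 0.785×5.670×10⁻⁸×0.0111525×(796.4⁴ − 266.6⁴).
T⁴ − T₀⁴ = 4.02277×10¹¹ − 5.05174×10⁹ = 3.97225×10¹¹ K⁴, so P_net = 197 W.

Net loss ≈ 197 W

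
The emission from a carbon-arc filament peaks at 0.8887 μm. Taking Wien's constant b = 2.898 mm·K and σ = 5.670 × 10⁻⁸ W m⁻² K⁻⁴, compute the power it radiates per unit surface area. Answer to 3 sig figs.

Wien's law: T = b/λ_max = 2.898×10⁻³/8.887×10⁻⁷ = 3260.94 K.
Then I = σT⁴ = 5.670×10⁻⁸×(3260.94)⁴ = 6.41×10⁶ W/m².

I ≈ 6.41×10⁶ W/m²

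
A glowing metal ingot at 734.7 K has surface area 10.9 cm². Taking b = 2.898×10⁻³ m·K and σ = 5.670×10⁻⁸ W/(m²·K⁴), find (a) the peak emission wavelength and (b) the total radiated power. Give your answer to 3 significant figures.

λ_max ≈ 3.94 μm; P ≈ 18.0 W

(a) λ_max = b/T = 2.898×10⁻³/734.7 = 3.944×10⁻⁶ m = 3.94 μm.
Area A = 10.9 cm² = 1.09×10⁻³ m².
(b) P = σAT⁴ = 5.670×10⁻⁸×1.09×10⁻³×(734.7)⁴ = 18.0 W.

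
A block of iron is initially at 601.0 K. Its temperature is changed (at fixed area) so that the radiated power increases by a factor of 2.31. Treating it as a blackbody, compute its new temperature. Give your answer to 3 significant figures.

P ∝ T⁴, so T₂/T₁ = (P₂/P₁)^(1/4) = (2.31)^(1/4) = 1.23283.
T₂ = 601.0 × 1.23283 = 741 K.

T₂ ≈ 741 K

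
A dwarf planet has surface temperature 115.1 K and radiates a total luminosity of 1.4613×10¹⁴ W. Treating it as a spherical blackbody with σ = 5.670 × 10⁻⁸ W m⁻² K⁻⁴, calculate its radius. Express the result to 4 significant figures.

L = 4πR²σT⁴ ⇒ R = √(L/(4πσT⁴)).
σT⁴ = 9.95140 W/m², so R = √(1.4613×10¹⁴/(4π×9.95140)) = 1.081×10⁶ m.

R ≈ 1.081×10⁶ m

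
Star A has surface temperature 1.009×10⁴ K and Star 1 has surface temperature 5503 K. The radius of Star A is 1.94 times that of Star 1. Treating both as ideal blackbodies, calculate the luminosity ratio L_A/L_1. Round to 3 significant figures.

L ∝ R²T⁴, so L_A/L_1 = (R_A/R_1)²(T_A/T_1)⁴ = (1.94)² × (1.009×10⁴/5503)⁴ = 3.7636 × 11.3023 = 42.5.

L_A/L_1 ≈ 42.5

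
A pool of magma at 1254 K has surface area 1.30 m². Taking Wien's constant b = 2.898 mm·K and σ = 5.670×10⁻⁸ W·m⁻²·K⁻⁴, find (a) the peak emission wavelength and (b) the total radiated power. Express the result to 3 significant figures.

(a) λ_max = b/T = 2.898×10⁻³/1254 = 2.311×10⁻⁶ m = 2.31×10³ nm.
Area A = 1.30 m².
(b) P = σAT⁴ = 5.670×10⁻⁸×1.30×(1254)⁴ = 1.82×10⁵ W.

λ_max ≈ 2.31×10³ nm; P ≈ 1.82×10⁵ W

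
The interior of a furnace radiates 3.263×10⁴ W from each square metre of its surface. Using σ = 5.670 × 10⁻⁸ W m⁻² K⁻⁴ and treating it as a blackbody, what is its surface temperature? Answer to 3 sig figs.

I = σT⁴, so T = (I/σ)^(1/4) = (3.263×10⁴/(5.670×10⁻⁸))^(1/4) = 871 K.

T ≈ 871 K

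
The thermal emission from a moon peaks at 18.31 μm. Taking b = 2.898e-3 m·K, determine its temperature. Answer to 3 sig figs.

Wien's law gives T = b/λ_max = (2.898×10⁻³ m·K)/(1.831×10⁻⁵ m) = 158 K.

T ≈ 158 K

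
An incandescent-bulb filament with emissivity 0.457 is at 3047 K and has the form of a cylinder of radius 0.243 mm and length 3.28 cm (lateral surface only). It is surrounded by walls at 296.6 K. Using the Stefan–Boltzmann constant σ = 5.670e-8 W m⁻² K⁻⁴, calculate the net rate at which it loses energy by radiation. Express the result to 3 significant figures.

Net loss ≈ 112 W

Lateral area A = 2πrL = 2π×2.43×10⁻⁴×0.0328 = 5.00795×10⁻⁵ m².
Net radiated power P_net = εσA(T⁴ − T₀⁴) = 0.457×5.670×10⁻⁸×5.00795×10⁻⁵×(3047⁴ − 296.6⁴).
T⁴ − T₀⁴ = 8.61965×10¹³ − 7.73900×10⁹ = 8.61888×10¹³ K⁴, so P_net = 112 W.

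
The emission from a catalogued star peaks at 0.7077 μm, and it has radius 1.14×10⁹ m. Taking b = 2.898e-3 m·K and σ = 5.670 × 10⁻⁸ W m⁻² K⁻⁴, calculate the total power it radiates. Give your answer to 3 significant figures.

P ≈ 2.60×10²⁶ W

Wien's law: T = b/λ_max = 2.898×10⁻³/7.077×10⁻⁷ = 4094.96 K.
Surface area A = 4πR² = 4π(1.14×10⁹ m)² = 1.63313×10¹⁹ m².
Then P = σAT⁴ = 5.670×10⁻⁸×1.63313×10¹⁹×(4094.96)⁴ = 2.60×10²⁶ W.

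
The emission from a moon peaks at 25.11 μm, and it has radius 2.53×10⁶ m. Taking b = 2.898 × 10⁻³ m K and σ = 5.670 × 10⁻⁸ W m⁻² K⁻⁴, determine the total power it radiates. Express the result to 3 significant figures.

P ≈ 8.09×10¹⁴ W

Wien's law: T = b/λ_max = 2.898×10⁻³/2.511×10⁻⁵ = 115.412 K.
Surface area A = 4πR² = 4π(2.53×10⁶ m)² = 8.04361×10¹³ m².
Then P = σAT⁴ = 5.670×10⁻⁸×8.04361×10¹³×(115.412)⁴ = 8.09×10¹⁴ W.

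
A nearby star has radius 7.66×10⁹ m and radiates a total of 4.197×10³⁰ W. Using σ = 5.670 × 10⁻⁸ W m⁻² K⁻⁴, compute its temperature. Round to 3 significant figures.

T ≈ 1.78×10⁴ K

Surface area A = 4πR² = 4π(7.66×10⁹ m)² = 7.37339×10²⁰ m².
P = σAT⁴ ⇒ T = (P/(σA))^(1/4) = (4.197×10³⁰/(5.670×10⁻⁸×7.37339×10²⁰))^(1/4) = 1.78×10⁴ K.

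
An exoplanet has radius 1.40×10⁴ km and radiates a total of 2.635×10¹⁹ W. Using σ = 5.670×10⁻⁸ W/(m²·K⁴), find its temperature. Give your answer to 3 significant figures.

Surface area A = 4πR² = 4π(1.40×10⁷ m)² = 2.46301×10¹⁵ m².
P = σAT⁴ ⇒ T = (P/(σA))^(1/4) = (2.635×10¹⁹/(5.670×10⁻⁸×2.46301×10¹⁵))^(1/4) = 659 K.

T ≈ 659 K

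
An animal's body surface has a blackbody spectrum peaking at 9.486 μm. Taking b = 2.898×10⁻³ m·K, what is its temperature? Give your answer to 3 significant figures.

T ≈ 306 K

Wien's law gives T = b/λ_max = (2.898×10⁻³ m·K)/(9.486×10⁻⁶ m) = 306 K.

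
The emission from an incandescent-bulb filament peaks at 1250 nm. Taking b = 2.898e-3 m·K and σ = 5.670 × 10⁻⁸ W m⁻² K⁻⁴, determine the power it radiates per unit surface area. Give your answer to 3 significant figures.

I ≈ 1.64×10⁶ W/m²

Wien's law: T = b/λ_max = 2.898×10⁻³/1.250×10⁻⁶ = 2318.40 K.
Then I = σT⁴ = 5.670×10⁻⁸×(2318.40)⁴ = 1.64×10⁶ W/m².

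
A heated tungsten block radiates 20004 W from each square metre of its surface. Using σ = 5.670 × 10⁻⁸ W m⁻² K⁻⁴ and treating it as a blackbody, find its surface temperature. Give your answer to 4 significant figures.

I = σT⁴, so T = (I/σ)^(1/4) = (20004/(5.670×10⁻⁸))^(1/4) = 770.7 K.

T ≈ 770.7 K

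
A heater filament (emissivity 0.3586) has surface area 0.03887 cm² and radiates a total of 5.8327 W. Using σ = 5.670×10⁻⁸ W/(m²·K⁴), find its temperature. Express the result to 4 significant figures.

T ≈ 2931 K

Area A = 0.03887 cm² = 3.887×10⁻⁶ m².
P = εσAT⁴ ⇒ T = (P/(εσA))^(1/4) = (5.8327/(0.3586×5.670×10⁻⁸×3.887×10⁻⁶))^(1/4) = 2931 K.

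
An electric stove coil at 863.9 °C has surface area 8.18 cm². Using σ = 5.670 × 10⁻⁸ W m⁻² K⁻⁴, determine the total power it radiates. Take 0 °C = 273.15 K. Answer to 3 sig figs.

P ≈ 77.5 W

T = 863.9 °C + 273.15 = 1137.05 K.
Area A = 8.18 cm² = 8.18×10⁻⁴ m².
P = σAT⁴ = 5.670×10⁻⁸ × 8.18×10⁻⁴ × (1137.05)⁴ = 77.5 W.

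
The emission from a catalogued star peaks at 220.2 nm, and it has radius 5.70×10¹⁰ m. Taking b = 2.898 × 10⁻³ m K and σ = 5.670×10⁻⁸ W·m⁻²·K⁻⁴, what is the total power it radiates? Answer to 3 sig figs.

P ≈ 6.94×10³¹ W

Wien's law: T = b/λ_max = 2.898×10⁻³/2.202×10⁻⁷ = 13160.8 K.
Surface area A = 4πR² = 4π(5.70×10¹⁰ m)² = 4.08281×10²² m².
Then P = σAT⁴ = 5.670×10⁻⁸×4.08281×10²²×(13160.8)⁴ = 6.94×10³¹ W.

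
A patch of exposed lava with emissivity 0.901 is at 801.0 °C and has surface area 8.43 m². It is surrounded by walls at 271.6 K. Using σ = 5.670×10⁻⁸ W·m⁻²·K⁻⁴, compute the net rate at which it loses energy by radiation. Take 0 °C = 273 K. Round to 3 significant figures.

T = 801.0 °C + 273 = 1074.0 K.
Area A = 8.43 m².
Net radiated power P_net = εσA(T⁴ − T₀⁴) = 0.901×5.670×10⁻⁸×8.43×(1074.0⁴ − 271.6⁴).
T⁴ − T₀⁴ = 1.33051×10¹² − 5.44151×10⁹ = 1.32507×10¹² K⁴, so P_net = 5.71×10⁵ W.

Net loss ≈ 5.71×10⁵ W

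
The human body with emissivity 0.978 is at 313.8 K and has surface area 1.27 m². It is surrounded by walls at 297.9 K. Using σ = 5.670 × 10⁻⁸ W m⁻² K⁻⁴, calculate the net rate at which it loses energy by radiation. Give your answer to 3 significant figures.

Area A = 1.27 m².
Net radiated power P_net = εσA(T⁴ − T₀⁴) = 0.978×5.670×10⁻⁸×1.27×(313.8⁴ − 297.9⁴).
T⁴ − T₀⁴ = 9.69643×10⁹ − 7.87557×10⁹ = 1.82086×10⁹ K⁴, so P_net = 128 W.

Net loss ≈ 128 W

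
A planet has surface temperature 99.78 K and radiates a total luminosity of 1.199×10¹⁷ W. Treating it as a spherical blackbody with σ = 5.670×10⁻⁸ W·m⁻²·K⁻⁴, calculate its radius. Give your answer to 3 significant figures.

R ≈ 4.12×10⁷ m

L = 4πR²σT⁴ ⇒ R = √(L/(4πσT⁴)).
σT⁴ = 5.62027 W/m², so R = √(1.199×10¹⁷/(4π×5.62027)) = 4.12×10⁷ m.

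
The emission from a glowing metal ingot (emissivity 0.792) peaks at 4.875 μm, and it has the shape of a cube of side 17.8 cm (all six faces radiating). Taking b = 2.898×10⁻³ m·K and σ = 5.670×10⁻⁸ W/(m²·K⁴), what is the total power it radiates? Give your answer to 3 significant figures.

Wien's law: T = b/λ_max = 2.898×10⁻³/4.875×10⁻⁶ = 594.462 K.
Area A = 6s² = 6×(0.178 m)² = 0.190104 m².
Then P = εσAT⁴ = 0.792×5.670×10⁻⁸×0.190104×(594.462)⁴ = 1.07×10³ W.

P ≈ 1.07×10³ W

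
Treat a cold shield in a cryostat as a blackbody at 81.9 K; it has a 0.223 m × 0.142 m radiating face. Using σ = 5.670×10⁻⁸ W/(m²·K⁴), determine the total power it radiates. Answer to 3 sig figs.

Area A = 0.223 × 0.142 = 0.031666 m².
P = σAT⁴ = 5.670×10⁻⁸ × 0.031666 × (81.9)⁴ = 0.0808 W.

P ≈ 0.0808 W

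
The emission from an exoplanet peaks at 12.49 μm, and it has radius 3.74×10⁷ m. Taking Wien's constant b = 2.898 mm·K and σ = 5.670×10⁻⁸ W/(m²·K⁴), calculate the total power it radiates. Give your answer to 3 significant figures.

Wien's law: T = b/λ_max = 2.898×10⁻³/1.249×10⁻⁵ = 232.026 K.
Surface area A = 4πR² = 4π(3.74×10⁷ m)² = 1.75773×10¹⁶ m².
Then P = σAT⁴ = 5.670×10⁻⁸×1.75773×10¹⁶×(232.026)⁴ = 2.89×10¹⁸ W.

P ≈ 2.89×10¹⁸ W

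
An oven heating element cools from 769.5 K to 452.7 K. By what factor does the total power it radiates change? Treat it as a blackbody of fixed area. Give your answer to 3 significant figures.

P ∝ T⁴, so P₂/P₁ = (T₂/T₁)⁴ = (452.7/769.5)⁴ = (0.588304)⁴ = 0.120.

P₂/P₁ ≈ 0.120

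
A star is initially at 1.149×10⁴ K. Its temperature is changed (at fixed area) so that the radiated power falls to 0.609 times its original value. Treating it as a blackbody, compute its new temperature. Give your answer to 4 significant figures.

T₂ ≈ 1.015×10⁴ K

P ∝ T⁴, so T₂/T₁ = (P₂/P₁)^(1/4) = (0.609)^(1/4) = 0.883394.
T₂ = 1.149×10⁴ × 0.883394 = 1.015×10⁴ K.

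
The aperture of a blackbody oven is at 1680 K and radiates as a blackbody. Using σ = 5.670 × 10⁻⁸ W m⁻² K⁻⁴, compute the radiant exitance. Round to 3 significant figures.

I ≈ 4.52×10⁵ W/m²

Stefan–Boltzmann: I = σT⁴ = 5.670×10⁻⁸ × (1680)⁴ = 4.52×10⁵ W/m².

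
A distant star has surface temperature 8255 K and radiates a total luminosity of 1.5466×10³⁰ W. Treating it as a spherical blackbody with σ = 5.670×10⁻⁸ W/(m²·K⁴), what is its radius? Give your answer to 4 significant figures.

L = 4πR²σT⁴ ⇒ R = √(L/(4πσT⁴)).
σT⁴ = 2.63300×10⁸ W/m², so R = √(1.5466×10³⁰/(4π×2.63300×10⁸)) = 2.162×10¹⁰ m.

R ≈ 2.162×10¹⁰ m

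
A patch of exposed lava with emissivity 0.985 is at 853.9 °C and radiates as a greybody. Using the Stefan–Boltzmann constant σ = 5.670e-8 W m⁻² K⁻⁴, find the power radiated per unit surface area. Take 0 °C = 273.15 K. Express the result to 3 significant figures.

I ≈ 9.01×10⁴ W/m²

T = 853.9 °C + 273.15 = 1127.05 K.
Stefan–Boltzmann: I = εσT⁴ = 0.985 × 5.670×10⁻⁸ × (1127.05)⁴ = 9.01×10⁴ W/m².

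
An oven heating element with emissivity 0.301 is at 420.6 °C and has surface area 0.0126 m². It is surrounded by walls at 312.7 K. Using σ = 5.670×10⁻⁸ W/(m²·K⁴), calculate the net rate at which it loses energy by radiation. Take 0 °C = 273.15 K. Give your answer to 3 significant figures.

T = 420.6 °C + 273.15 = 693.75 K.
Area A = 0.0126 m².
Net radiated power P_net = εσA(T⁴ − T₀⁴) = 0.301×5.670×10⁻⁸×0.0126×(693.75⁴ − 312.7⁴).
T⁴ − T₀⁴ = 2.31639×10¹¹ − 9.56118×10⁹ = 2.22078×10¹¹ K⁴, so P_net = 47.8 W.

Net loss ≈ 47.8 W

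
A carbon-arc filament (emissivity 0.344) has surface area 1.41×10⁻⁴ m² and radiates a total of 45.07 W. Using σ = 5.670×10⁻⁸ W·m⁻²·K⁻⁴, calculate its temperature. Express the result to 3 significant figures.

T ≈ 2.01×10³ K

Area A = 1.41×10⁻⁴ m².
P = εσAT⁴ ⇒ T = (P/(εσA))^(1/4) = (45.07/(0.344×5.670×10⁻⁸×1.41×10⁻⁴))^(1/4) = 2.01×10³ K.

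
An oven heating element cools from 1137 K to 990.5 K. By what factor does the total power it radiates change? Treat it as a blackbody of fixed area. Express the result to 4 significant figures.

P₂/P₁ ≈ 0.5759

P ∝ T⁴, so P₂/P₁ = (T₂/T₁)⁴ = (990.5/1137)⁴ = (0.871152)⁴ = 0.5759.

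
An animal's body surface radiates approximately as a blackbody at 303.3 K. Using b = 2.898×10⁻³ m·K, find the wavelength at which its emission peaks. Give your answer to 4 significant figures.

λ_max ≈ 9.555 μm

Wien's displacement law: λ_max = b/T = (2.898×10⁻³ m·K)/(303.3 K) = 9.5549×10⁻⁶ m.
That is 9.555 μm, in the infrared range.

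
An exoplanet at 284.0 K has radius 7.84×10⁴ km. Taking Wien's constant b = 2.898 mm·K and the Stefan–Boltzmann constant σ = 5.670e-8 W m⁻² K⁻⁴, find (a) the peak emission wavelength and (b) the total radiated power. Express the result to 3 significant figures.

(a) λ_max = b/T = 2.898×10⁻³/284.0 = 1.020×10⁻⁵ m = 10.2 μm.
Surface area A = 4πR² = 4π(7.84×10⁷ m)² = 7.72400×10¹⁶ m².
(b) P = σAT⁴ = 5.670×10⁻⁸×7.72400×10¹⁶×(284.0)⁴ = 2.85×10¹⁹ W.

λ_max ≈ 10.2 μm; P ≈ 2.85×10¹⁹ W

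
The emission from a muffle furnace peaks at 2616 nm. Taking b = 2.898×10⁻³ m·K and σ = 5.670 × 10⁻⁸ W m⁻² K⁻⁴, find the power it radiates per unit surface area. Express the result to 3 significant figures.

I ≈ 8.54×10⁴ W/m²

Wien's law: T = b/λ_max = 2.898×10⁻³/2.616×10⁻⁶ = 1107.80 K.
Then I = σT⁴ = 5.670×10⁻⁸×(1107.80)⁴ = 8.54×10⁴ W/m².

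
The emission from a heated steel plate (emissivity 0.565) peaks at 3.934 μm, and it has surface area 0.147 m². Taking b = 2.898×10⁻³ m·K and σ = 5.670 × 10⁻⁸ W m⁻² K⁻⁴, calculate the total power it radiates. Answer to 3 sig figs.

Wien's law: T = b/λ_max = 2.898×10⁻³/3.934×10⁻⁶ = 736.655 K.
Area A = 0.147 m².
Then P = εσAT⁴ = 0.565×5.670×10⁻⁸×0.147×(736.655)⁴ = 1.39×10³ W.

P ≈ 1.39×10³ W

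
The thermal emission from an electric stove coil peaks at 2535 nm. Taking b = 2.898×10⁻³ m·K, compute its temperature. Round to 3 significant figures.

T ≈ 1.14×10³ K

Wien's law gives T = b/λ_max = (2.898×10⁻³ m·K)/(2.535×10⁻⁶ m) = 1.14×10³ K.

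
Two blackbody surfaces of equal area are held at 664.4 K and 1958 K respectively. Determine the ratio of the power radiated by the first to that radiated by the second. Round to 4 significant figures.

With equal areas, P₁/P₂ = (T₁/T₂)⁴ = (664.4/1958)⁴ = 0.01326.

P₁/P₂ ≈ 0.01326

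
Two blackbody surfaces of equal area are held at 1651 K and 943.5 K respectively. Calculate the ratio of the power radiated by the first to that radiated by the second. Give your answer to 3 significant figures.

P₁/P₂ ≈ 9.38

With equal areas, P₁/P₂ = (T₁/T₂)⁴ = (1651/943.5)⁴ = 9.38.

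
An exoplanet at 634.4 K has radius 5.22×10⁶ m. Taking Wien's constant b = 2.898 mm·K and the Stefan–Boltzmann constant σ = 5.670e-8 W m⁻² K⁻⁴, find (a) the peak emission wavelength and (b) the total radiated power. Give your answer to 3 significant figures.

(a) λ_max = b/T = 2.898×10⁻³/634.4 = 4.568×10⁻⁶ m = 4.57 μm.
Surface area A = 4πR² = 4π(5.22×10⁶ m)² = 3.42413×10¹⁴ m².
(b) P = σAT⁴ = 5.670×10⁻⁸×3.42413×10¹⁴×(634.4)⁴ = 3.14×10¹⁸ W.

λ_max ≈ 4.57 μm; P ≈ 3.14×10¹⁸ W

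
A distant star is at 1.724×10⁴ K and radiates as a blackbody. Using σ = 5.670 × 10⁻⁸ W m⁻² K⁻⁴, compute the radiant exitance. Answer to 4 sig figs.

Stefan–Boltzmann: I = σT⁴ = 5.670×10⁻⁸ × (1.724×10⁴)⁴ = 5.009×10⁹ W/m².

I ≈ 5.009×10⁹ W/m²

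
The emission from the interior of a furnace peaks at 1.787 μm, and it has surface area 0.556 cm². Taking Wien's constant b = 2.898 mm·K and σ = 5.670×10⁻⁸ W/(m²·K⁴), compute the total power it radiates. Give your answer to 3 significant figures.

P ≈ 21.8 W

Wien's law: T = b/λ_max = 2.898×10⁻³/1.787×10⁻⁶ = 1621.71 K.
Area A = 0.556 cm² = 5.56×10⁻⁵ m².
Then P = σAT⁴ = 5.670×10⁻⁸×5.56×10⁻⁵×(1621.71)⁴ = 21.8 W.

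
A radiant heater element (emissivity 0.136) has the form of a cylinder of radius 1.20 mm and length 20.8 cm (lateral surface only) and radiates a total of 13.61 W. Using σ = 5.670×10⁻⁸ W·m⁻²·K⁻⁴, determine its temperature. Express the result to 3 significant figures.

Lateral area A = 2πrL = 2π×1.20×10⁻³×0.208 = 1.56828×10⁻³ m².
P = εσAT⁴ ⇒ T = (P/(εσA))^(1/4) = (13.61/(0.136×5.670×10⁻⁸×1.56828×10⁻³))^(1/4) = 1.03×10³ K.

T ≈ 1.03×10³ K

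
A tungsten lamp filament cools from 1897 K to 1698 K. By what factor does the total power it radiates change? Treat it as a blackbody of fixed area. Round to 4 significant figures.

P ∝ T⁴, so P₂/P₁ = (T₂/T₁)⁴ = (1698/1897)⁴ = (0.895098)⁴ = 0.6419.

P₂/P₁ ≈ 0.6419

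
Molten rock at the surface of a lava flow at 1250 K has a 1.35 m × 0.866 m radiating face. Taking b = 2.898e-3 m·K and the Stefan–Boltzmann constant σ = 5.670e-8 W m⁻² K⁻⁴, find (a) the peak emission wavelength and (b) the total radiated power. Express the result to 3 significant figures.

λ_max ≈ 2.32 μm; P ≈ 1.62×10⁵ W

(a) λ_max = b/T = 2.898×10⁻³/1250 = 2.318×10⁻⁶ m = 2.32 μm.
Area A = 1.35 × 0.866 = 1.1691 m².
(b) P = σAT⁴ = 5.670×10⁻⁸×1.1691×(1250)⁴ = 1.62×10⁵ W.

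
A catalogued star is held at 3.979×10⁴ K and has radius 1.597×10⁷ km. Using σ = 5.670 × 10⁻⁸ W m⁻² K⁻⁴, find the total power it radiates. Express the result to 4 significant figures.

Surface area A = 4πR² = 4π(1.597×10¹⁰ m)² = 3.20494×10²¹ m².
P = σAT⁴ = 5.670×10⁻⁸ × 3.20494×10²¹ × (3.979×10⁴)⁴ = 4.555×10³² W.

P ≈ 4.555×10³² W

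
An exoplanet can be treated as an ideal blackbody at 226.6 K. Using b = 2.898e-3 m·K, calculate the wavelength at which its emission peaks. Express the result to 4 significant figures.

λ_max ≈ 12.79 μm

Wien's displacement law: λ_max = b/T = (2.898×10⁻³ m·K)/(226.6 K) = 1.2789×10⁻⁵ m.
That is 12.79 μm, in the infrared range.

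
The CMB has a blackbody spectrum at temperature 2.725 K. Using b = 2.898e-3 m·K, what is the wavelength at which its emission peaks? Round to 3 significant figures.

λ_max ≈ 1.06 mm

Wien's displacement law: λ_max = b/T = (2.898×10⁻³ m·K)/(2.725 K) = 1.063×10⁻³ m.
That is 1.06 mm, in the microwave range.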